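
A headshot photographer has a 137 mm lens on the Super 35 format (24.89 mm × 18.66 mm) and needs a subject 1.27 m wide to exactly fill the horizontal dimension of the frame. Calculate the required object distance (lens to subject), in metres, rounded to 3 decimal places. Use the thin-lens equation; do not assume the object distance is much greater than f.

W: 1.27 m = 1270 mm.
Magnification m = w/W = dᵢ/dₒ; combined with 1/f = 1/dₒ + 1/dᵢ this gives dₒ = f·(1 + W/w).
dₒ = 137 mm × (1 + 1270/24.89) = 137 × 52.0245 ≈ 7127.358 mm = 7.12736 m.

7.127 m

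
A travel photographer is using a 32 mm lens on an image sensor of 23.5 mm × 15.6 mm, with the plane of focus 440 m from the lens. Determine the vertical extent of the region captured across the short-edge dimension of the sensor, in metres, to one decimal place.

dₒ: 440 m = 440000 mm.
Similar triangles through the lens centre give W/dₒ = h/dᵢ; with 1/f = 1/dₒ + 1/dᵢ this gives W = h·(dₒ − f)/f.
W = 15.6 mm × (440000 − 32) / 32 = 15.6 × 13749.0000 ≈ 214484.400 mm = 214.484 m.

214.5 m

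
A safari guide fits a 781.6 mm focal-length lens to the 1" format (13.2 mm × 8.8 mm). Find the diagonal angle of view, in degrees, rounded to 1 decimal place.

1.2°

Sensor diagonal = √(13.2² + 8.8²) = √251.6800 ≈ 15.8644 mm.
Angle of view α = 2·arctan(d/2f) with d = 15.8644 mm and f = 781.6 mm.
d/2f = 0.01015; arctan(0.01015) ≈ 0.5815°, so α ≈ 1.1629°.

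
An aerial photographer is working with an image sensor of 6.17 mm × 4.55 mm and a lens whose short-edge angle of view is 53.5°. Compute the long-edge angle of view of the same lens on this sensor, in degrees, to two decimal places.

68.71°

From the short-edge AOV: f = 4.55 / (2·tan(26.75°)) = 4.55 / 1.00808 ≈ 4.5135 mm.
Long-edge AOV = 2·arctan(6.17 / (2 × 4.5135)) = 2·arctan(0.68350) ≈ 68.7054°.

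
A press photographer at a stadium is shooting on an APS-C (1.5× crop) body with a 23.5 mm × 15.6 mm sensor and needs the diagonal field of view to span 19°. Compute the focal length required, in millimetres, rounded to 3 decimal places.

84.278 mm

Sensor diagonal = √(23.5² + 15.6²) = √795.6100 ≈ 28.2066 mm.
From α = 2·arctan(d/2f) we get f = d / (2·tan(α/2)).
With d = 28.2066 mm and α/2 = 9.5°, tan(α/2) ≈ 0.16734, so f ≈ 28.2066 / 0.33469 ≈ 84.2779 mm.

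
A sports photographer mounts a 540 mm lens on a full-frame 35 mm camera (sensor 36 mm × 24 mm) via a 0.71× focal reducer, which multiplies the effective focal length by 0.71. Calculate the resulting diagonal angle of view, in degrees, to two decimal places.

Effective focal length f = 540 × 0.71 = 383.4 mm.
Sensor diagonal = √(36² + 24²) = √1872.0000 ≈ 43.2666 mm.
α = 2·arctan(43.267 / (2 × 383.4)) = 2·arctan(0.05642) ≈ 6.4590°.

6.46°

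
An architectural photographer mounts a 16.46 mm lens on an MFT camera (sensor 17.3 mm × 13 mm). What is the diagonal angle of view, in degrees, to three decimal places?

66.638°

Sensor diagonal = √(17.3² + 13²) = √468.2900 ≈ 21.6400 mm.
Angle of view α = 2·arctan(d/2f) with d = 21.6400 mm and f = 16.46 mm.
d/2f = 0.65735; arctan(0.65735) ≈ 33.3190°, so α ≈ 66.6380°.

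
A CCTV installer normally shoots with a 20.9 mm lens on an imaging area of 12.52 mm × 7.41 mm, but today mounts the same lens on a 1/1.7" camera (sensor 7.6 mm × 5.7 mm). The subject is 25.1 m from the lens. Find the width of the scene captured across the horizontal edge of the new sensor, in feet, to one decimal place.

The focal length stays 20.9 mm; the relevant sensor dimension is now w = 7.6 mm. Object distance dₒ = 25.1 m = 25100 mm.
Thin-lens field width W = w·(dₒ − f)/f = 7.6 × (25100 − 20.9)/20.9 ≈ 9119.673 mm = 9119.673/304.8 ft = 29.9202 ft.

29.9 ft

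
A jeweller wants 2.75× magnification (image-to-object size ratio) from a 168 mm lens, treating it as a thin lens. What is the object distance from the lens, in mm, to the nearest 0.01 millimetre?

229.09 mm

With m = dᵢ/dₒ and 1/f = 1/dₒ + 1/dᵢ, substituting dᵢ = m·dₒ gives 1/f = (1 + 1/m)/dₒ, hence dₒ = f·(1 + 1/m).
dₒ = 168 × (1 + 1/2.75) = 168 × 1.36364 ≈ 229.091 mm.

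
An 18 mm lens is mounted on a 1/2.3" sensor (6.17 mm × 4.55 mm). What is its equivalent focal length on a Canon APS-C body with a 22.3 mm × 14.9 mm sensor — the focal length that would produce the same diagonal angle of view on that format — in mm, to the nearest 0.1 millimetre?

63.0 mm

Sensor diagonal = √(6.17² + 4.55²) = √58.7714 ≈ 7.6663 mm.
Sensor diagonal = √(22.3² + 14.9²) = √719.3000 ≈ 26.8198 mm.
Equal angle of view means equal diagonal/f ratio, so f₂ = f₁ · (diagonal₂/diagonal₁) = 18 × 26.8198/7.6663.
f₂ = 18 × 3.49842 ≈ 62.972 mm.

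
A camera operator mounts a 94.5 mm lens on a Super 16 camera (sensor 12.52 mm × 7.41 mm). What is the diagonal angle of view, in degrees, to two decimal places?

Sensor diagonal = √(12.52² + 7.41²) = √211.6585 ≈ 14.5485 mm.
Angle of view α = 2·arctan(d/2f) with d = 14.5485 mm and f = 94.5 mm.
d/2f = 0.07698; arctan(0.07698) ≈ 4.4017°, so α ≈ 8.8035°.

8.80°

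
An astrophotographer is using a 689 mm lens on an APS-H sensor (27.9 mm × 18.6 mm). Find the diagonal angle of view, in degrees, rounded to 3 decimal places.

2.788°

Sensor diagonal = √(27.9² + 18.6²) = √1124.3700 ≈ 33.5316 mm.
Angle of view α = 2·arctan(d/2f) with d = 33.5316 mm and f = 689 mm.
d/2f = 0.02433; arctan(0.02433) ≈ 1.3939°, so α ≈ 2.7879°.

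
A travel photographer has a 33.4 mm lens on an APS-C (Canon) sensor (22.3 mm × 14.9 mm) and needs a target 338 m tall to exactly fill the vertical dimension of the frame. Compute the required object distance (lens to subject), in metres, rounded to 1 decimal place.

W: 338 m = 338000 mm.
Magnification m = h/W = dᵢ/dₒ; combined with 1/f = 1/dₒ + 1/dᵢ this gives dₒ = f·(1 + W/h).
dₒ = 33.4 mm × (1 + 338000/14.9) = 33.4 × 22685.5638 ≈ 757697.830 mm = 757.698 m.

757.7 m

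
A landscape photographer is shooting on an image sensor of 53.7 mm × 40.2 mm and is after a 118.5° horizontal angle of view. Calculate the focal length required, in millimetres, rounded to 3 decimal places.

15.974 mm

From α = 2·arctan(w/2f) we get f = w / (2·tan(α/2)).
With w = 53.7 mm and α/2 = 59.25°, tan(α/2) ≈ 1.68085, so f ≈ 53.7 / 3.36170 ≈ 15.9741 mm.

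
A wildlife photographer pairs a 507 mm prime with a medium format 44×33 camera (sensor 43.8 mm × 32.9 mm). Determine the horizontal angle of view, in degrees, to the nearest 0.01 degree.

Angle of view α = 2·arctan(w/2f) with w = 43.8 mm and f = 507 mm.
w/2f = 0.04320; arctan(0.04320) ≈ 2.4734°, so α ≈ 4.9467°.

4.95°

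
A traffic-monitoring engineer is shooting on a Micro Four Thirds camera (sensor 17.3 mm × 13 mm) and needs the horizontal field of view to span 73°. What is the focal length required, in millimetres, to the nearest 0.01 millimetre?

11.69 mm

From α = 2·arctan(w/2f) we get f = w / (2·tan(α/2)).
With w = 17.3 mm and α/2 = 36.5°, tan(α/2) ≈ 0.73996, so f ≈ 17.3 / 1.47992 ≈ 11.6898 mm.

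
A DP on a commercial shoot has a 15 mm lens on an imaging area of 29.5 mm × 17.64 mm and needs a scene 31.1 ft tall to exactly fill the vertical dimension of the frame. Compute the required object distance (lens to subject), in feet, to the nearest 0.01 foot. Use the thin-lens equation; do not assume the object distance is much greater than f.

26.49 ft

W: 31.1 ft × 304.8 mm/ft = 9479.28 mm.
Magnification m = h/W = dᵢ/dₒ; combined with 1/f = 1/dₒ + 1/dᵢ this gives dₒ = f·(1 + W/h).
dₒ = 15 mm × (1 + 9479.28/17.64) = 15 × 538.3741 ≈ 8075.612 mm = 8075.612/304.8 ft = 26.4948 ft.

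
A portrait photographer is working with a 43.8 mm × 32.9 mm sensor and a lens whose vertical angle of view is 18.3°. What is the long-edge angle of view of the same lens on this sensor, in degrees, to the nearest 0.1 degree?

24.2°

From the vertical AOV: f = 32.9 / (2·tan(9.15°)) = 32.9 / 0.32214 ≈ 102.1300 mm.
Long-edge AOV = 2·arctan(43.8 / (2 × 102.1300)) = 2·arctan(0.21443) ≈ 24.2056°.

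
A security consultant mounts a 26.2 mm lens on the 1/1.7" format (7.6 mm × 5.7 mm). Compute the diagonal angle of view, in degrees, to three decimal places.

Sensor diagonal = √(7.6² + 5.7²) = √90.2500 ≈ 9.5000 mm.
Angle of view α = 2·arctan(d/2f) with d = 9.5000 mm and f = 26.2 mm.
d/2f = 0.18130; arctan(0.18130) ≈ 10.2760°, so α ≈ 20.5520°.

20.552°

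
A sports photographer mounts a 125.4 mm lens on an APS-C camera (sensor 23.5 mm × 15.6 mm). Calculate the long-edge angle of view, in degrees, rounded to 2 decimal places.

10.71°

Angle of view α = 2·arctan(w/2f) with w = 23.5 mm and f = 125.4 mm.
w/2f = 0.09370; arctan(0.09370) ≈ 5.3530°, so α ≈ 10.7060°.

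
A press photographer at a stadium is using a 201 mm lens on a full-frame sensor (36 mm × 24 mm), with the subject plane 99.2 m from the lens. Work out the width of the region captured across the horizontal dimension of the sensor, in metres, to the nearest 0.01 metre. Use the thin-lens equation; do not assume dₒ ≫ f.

17.73 m

dₒ: 99.2 m = 99200 mm.
Similar triangles through the lens centre give W/dₒ = w/dᵢ; with 1/f = 1/dₒ + 1/dᵢ this gives W = w·(dₒ − f)/f.
W = 36 mm × (99200 − 201) / 201 = 36 × 492.5323 ≈ 17731.164 mm = 17.7312 m.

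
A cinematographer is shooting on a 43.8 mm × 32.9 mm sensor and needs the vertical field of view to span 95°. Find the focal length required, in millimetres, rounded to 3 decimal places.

From α = 2·arctan(h/2f) we get f = h / (2·tan(α/2)).
With h = 32.9 mm and α/2 = 47.5°, tan(α/2) ≈ 1.09131, so f ≈ 32.9 / 2.18262 ≈ 15.0736 mm.

15.074 mm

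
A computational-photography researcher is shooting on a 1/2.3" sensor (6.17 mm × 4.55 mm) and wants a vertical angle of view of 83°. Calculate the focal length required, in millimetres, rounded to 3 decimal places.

From α = 2·arctan(h/2f) we get f = h / (2·tan(α/2)).
With h = 4.55 mm and α/2 = 41.5°, tan(α/2) ≈ 0.88473, so f ≈ 4.55 / 1.76945 ≈ 2.5714 mm.

2.571 mm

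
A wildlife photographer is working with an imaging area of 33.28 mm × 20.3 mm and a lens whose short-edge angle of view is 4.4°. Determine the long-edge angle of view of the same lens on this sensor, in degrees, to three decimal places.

7.207°

From the short-edge AOV: f = 20.3 / (2·tan(2.2°)) = 20.3 / 0.07683 ≈ 264.2120 mm.
Long-edge AOV = 2·arctan(33.28 / (2 × 264.2120)) = 2·arctan(0.06298) ≈ 7.2074°.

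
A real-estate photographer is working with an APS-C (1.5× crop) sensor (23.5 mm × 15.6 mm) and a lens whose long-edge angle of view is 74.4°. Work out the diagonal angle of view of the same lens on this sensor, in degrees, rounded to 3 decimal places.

From the long-edge AOV: f = 23.5 / (2·tan(37.2°)) = 23.5 / 1.51808 ≈ 15.4801 mm.
Sensor diagonal = √(23.5² + 15.6²) = √795.6100 ≈ 28.2066 mm.
Diagonal AOV = 2·arctan(28.2066 / (2 × 15.4801)) = 2·arctan(0.91106) ≈ 84.6709°.

84.671°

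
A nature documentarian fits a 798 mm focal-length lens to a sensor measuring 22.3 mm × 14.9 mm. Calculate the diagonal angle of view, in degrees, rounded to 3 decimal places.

Sensor diagonal = √(22.3² + 14.9²) = √719.3000 ≈ 26.8198 mm.
Angle of view α = 2·arctan(d/2f) with d = 26.8198 mm and f = 798 mm.
d/2f = 0.01680; arctan(0.01680) ≈ 0.9627°, so α ≈ 1.9255°.

1.925°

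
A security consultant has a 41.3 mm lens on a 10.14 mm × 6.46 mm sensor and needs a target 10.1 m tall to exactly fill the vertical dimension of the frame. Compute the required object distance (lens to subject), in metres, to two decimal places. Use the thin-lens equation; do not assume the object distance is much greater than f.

64.61 m

W: 10.1 m = 10100 mm.
Magnification m = h/W = dᵢ/dₒ; combined with 1/f = 1/dₒ + 1/dᵢ this gives dₒ = f·(1 + W/h).
dₒ = 41.3 mm × (1 + 10100/6.46) = 41.3 × 1564.4675 ≈ 64612.507 mm = 64.6125 m.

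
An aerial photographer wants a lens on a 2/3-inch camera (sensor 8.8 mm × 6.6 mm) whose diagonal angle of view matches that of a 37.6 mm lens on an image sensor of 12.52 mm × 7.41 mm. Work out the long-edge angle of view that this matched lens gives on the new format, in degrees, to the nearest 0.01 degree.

Sensor diagonal = √(12.52² + 7.41²) = √211.6585 ≈ 14.5485 mm.
Sensor diagonal = √(8.8² + 6.6²) = √121.0000 ≈ 11.0000 mm.
Equal diagonal AOV ⇒ f₂ = f₁ · 11.0000/14.5485 = 37.6 × 0.75609 ≈ 28.4291 mm.
Long-edge AOV on the new format = 2·arctan(8.8 / (2 × 28.4291)) = 2·arctan(0.15477) ≈ 17.5959°.

17.60°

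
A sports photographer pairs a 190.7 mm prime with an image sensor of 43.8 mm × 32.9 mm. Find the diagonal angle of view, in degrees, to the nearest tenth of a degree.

Sensor diagonal = √(43.8² + 32.9²) = √3000.8500 ≈ 54.7800 mm.
Angle of view α = 2·arctan(d/2f) with d = 54.7800 mm and f = 190.7 mm.
d/2f = 0.14363; arctan(0.14363) ≈ 8.1734°, so α ≈ 16.3468°.

16.3°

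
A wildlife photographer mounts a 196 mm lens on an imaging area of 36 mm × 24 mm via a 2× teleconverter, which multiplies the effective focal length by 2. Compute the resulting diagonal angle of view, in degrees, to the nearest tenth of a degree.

Effective focal length f = 196 × 2 = 392 mm.
Sensor diagonal = √(36² + 24²) = √1872.0000 ≈ 43.2666 mm.
α = 2·arctan(43.267 / (2 × 392)) = 2·arctan(0.05519) ≈ 6.3176°.

6.3°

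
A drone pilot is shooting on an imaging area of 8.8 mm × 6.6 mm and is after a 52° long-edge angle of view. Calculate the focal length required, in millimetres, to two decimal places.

9.02 mm

From α = 2·arctan(w/2f) we get f = w / (2·tan(α/2)).
With w = 8.8 mm and α/2 = 26°, tan(α/2) ≈ 0.48773, so f ≈ 8.8 / 0.97547 ≈ 9.0213 mm.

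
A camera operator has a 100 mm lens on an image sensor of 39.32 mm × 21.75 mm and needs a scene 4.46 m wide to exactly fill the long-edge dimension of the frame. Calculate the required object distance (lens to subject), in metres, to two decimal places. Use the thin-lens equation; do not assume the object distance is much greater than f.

11.44 m

W: 4.46 m = 4460 mm.
Magnification m = w/W = dᵢ/dₒ; combined with 1/f = 1/dₒ + 1/dᵢ this gives dₒ = f·(1 + W/w).
dₒ = 100 mm × (1 + 4460/39.32) = 100 × 114.4283 ≈ 11442.828 mm = 11.4428 m.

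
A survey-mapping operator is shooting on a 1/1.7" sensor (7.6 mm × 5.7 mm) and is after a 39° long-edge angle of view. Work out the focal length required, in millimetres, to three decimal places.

10.731 mm

From α = 2·arctan(w/2f) we get f = w / (2·tan(α/2)).
With w = 7.6 mm and α/2 = 19.5°, tan(α/2) ≈ 0.35412, so f ≈ 7.6 / 0.70824 ≈ 10.7309 mm.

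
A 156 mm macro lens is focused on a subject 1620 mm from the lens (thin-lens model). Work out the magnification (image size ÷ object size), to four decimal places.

Thin lens: 1/f = 1/dₒ + 1/dᵢ → 1/dᵢ = 1/156 − 1/1620 = 0.0057930 mm⁻¹, so dᵢ ≈ 172.6230 mm.
Magnification m = dᵢ/dₒ = 172.6230/1620 ≈ 0.10656.

0.1066×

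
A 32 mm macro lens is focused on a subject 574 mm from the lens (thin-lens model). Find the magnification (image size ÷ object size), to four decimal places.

0.0590×

Thin lens: 1/f = 1/dₒ + 1/dᵢ → 1/dᵢ = 1/32 − 1/574 = 0.0295078 mm⁻¹, so dᵢ ≈ 33.8893 mm.
Magnification m = dᵢ/dₒ = 33.8893/574 ≈ 0.05904.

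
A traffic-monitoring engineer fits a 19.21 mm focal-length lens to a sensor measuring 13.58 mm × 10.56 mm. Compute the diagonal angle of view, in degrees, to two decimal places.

48.24°

Sensor diagonal = √(13.58² + 10.56²) = √295.9300 ≈ 17.2026 mm.
Angle of view α = 2·arctan(d/2f) with d = 17.2026 mm and f = 19.21 mm.
d/2f = 0.44775; arctan(0.44775) ≈ 24.1205°, so α ≈ 48.2410°.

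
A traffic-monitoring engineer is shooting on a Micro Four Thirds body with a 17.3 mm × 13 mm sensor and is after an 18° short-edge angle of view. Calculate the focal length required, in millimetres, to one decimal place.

From α = 2·arctan(h/2f) we get f = h / (2·tan(α/2)).
With h = 13 mm and α/2 = 9°, tan(α/2) ≈ 0.15838, so f ≈ 13 / 0.31677 ≈ 41.0394 mm.

41.0 mm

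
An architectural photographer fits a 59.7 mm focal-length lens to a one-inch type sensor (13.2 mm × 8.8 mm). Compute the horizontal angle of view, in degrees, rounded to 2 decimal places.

12.62°

Angle of view α = 2·arctan(w/2f) with w = 13.2 mm and f = 59.7 mm.
w/2f = 0.11055; arctan(0.11055) ≈ 6.3086°, so α ≈ 12.6172°.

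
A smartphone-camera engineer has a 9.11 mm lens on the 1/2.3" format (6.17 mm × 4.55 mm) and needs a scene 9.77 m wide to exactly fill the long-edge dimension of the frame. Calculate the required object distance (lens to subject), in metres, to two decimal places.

14.43 m

W: 9.77 m = 9770 mm.
Magnification m = w/W = dᵢ/dₒ; combined with 1/f = 1/dₒ + 1/dᵢ this gives dₒ = f·(1 + W/w).
dₒ = 9.11 mm × (1 + 9770/6.17) = 9.11 × 1584.4684 ≈ 14434.507 mm = 14.4345 m.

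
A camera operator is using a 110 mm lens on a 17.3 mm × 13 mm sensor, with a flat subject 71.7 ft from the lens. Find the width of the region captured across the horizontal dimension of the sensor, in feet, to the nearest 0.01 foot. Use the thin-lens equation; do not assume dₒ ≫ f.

dₒ: 71.7 ft × 304.8 mm/ft = 21854.16 mm.
Similar triangles through the lens centre give W/dₒ = w/dᵢ; with 1/f = 1/dₒ + 1/dᵢ this gives W = w·(dₒ − f)/f.
W = 17.3 mm × (21854.2 − 110) / 110 = 17.3 × 197.6742 ≈ 3419.763 mm = 3419.763/304.8 ft = 11.2197 ft.

11.22 ft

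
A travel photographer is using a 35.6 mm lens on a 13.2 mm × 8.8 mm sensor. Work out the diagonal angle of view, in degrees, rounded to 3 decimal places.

25.122°

Sensor diagonal = √(13.2² + 8.8²) = √251.6800 ≈ 15.8644 mm.
Angle of view α = 2·arctan(d/2f) with d = 15.8644 mm and f = 35.6 mm.
d/2f = 0.22281; arctan(0.22281) ≈ 12.5612°, so α ≈ 25.1223°.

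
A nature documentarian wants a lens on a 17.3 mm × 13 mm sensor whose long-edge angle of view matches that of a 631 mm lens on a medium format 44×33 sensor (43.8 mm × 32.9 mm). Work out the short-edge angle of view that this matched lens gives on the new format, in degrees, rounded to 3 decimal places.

2.988°

Equal long-edge AOV ⇒ f₂ = f₁ · 17.3/43.8 = 631 × 0.39498 ≈ 249.2306 mm.
Short-edge AOV on the new format = 2·arctan(13 / (2 × 249.2306)) = 2·arctan(0.02608) ≈ 2.9879°.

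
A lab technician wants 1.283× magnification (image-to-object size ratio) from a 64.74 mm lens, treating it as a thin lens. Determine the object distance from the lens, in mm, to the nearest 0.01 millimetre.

With m = dᵢ/dₒ and 1/f = 1/dₒ + 1/dᵢ, substituting dᵢ = m·dₒ gives 1/f = (1 + 1/m)/dₒ, hence dₒ = f·(1 + 1/m).
dₒ = 64.74 × (1 + 1/1.283) = 64.74 × 1.77942 ≈ 115.200 mm.

115.20 mm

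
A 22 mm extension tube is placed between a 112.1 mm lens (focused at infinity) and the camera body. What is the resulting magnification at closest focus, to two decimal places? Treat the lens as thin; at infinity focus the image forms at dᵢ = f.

0.20×

The tube moves the image plane from f to f + e, so dᵢ = 112.1 + 22 = 134.1 mm. Focus is achieved when 1/f = 1/dₒ + 1/dᵢ, giving dₒ = 1/(1/f − 1/(f+e)).
Magnification m = dᵢ/dₒ = (f+e)·(1/f − 1/(f+e)) = e/f = 22/112.1 ≈ 0.1963.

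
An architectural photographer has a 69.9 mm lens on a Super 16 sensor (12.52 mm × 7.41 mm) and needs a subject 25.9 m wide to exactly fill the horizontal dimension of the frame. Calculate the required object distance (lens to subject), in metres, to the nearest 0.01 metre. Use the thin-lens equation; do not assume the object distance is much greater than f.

W: 25.9 m = 25900 mm.
Magnification m = w/W = dᵢ/dₒ; combined with 1/f = 1/dₒ + 1/dᵢ this gives dₒ = f·(1 + W/w).
dₒ = 69.9 mm × (1 + 25900/12.52) = 69.9 × 2069.6901 ≈ 144671.338 mm = 144.671 m.

144.67 m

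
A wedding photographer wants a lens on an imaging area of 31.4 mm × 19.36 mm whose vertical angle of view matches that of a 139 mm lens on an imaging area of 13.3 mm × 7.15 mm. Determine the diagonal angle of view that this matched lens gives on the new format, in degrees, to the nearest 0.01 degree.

5.61°

Equal vertical AOV ⇒ f₂ = f₁ · 19.36/7.15 = 139 × 2.70769 ≈ 376.3692 mm.
Sensor diagonal = √(31.4² + 19.36²) = √1360.7696 ≈ 36.8886 mm.
Diagonal AOV on the new format = 2·arctan(36.8886 / (2 × 376.3692)) = 2·arctan(0.04901) ≈ 5.6112°.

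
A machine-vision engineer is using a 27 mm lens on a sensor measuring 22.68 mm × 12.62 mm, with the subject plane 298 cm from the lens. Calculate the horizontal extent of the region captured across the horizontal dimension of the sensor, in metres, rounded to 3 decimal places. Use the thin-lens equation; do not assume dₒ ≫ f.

dₒ: 298 cm = 2980 mm.
Similar triangles through the lens centre give W/dₒ = w/dᵢ; with 1/f = 1/dₒ + 1/dᵢ this gives W = w·(dₒ − f)/f.
W = 22.68 mm × (2980 − 27) / 27 = 22.68 × 109.3704 ≈ 2480.520 mm = 2.48052 m.

2.481 m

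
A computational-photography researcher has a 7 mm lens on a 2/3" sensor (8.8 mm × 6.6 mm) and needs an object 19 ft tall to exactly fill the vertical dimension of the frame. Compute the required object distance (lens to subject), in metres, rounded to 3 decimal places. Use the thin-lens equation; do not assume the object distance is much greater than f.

6.149 m

W: 19 ft × 304.8 mm/ft = 5791.20 mm.
Magnification m = h/W = dᵢ/dₒ; combined with 1/f = 1/dₒ + 1/dᵢ this gives dₒ = f·(1 + W/h).
dₒ = 7 mm × (1 + 5791.2/6.6) = 7 × 878.4545 ≈ 6149.182 mm = 6.14918 m.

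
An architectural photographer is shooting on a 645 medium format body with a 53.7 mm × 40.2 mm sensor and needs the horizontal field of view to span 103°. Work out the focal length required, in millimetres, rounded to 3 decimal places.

From α = 2·arctan(w/2f) we get f = w / (2·tan(α/2)).
With w = 53.7 mm and α/2 = 51.5°, tan(α/2) ≈ 1.25717, so f ≈ 53.7 / 2.51434 ≈ 21.3575 mm.

21.357 mm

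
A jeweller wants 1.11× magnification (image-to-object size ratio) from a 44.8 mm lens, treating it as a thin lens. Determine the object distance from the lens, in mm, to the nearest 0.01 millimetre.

85.16 mm

With m = dᵢ/dₒ and 1/f = 1/dₒ + 1/dᵢ, substituting dᵢ = m·dₒ gives 1/f = (1 + 1/m)/dₒ, hence dₒ = f·(1 + 1/m).
dₒ = 44.8 × (1 + 1/1.11) = 44.8 × 1.90090 ≈ 85.160 mm.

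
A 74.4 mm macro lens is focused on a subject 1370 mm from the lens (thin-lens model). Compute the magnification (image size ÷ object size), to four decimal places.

Thin lens: 1/f = 1/dₒ + 1/dᵢ → 1/dᵢ = 1/74.4 − 1/1370 = 0.0127109 mm⁻¹, so dᵢ ≈ 78.6724 mm.
Magnification m = dᵢ/dₒ = 78.6724/1370 ≈ 0.05743.

0.0574×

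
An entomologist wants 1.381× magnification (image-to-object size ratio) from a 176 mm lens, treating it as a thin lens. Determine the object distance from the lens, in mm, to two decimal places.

With m = dᵢ/dₒ and 1/f = 1/dₒ + 1/dᵢ, substituting dᵢ = m·dₒ gives 1/f = (1 + 1/m)/dₒ, hence dₒ = f·(1 + 1/m).
dₒ = 176 × (1 + 1/1.381) = 176 × 1.72411 ≈ 303.444 mm.

303.44 mm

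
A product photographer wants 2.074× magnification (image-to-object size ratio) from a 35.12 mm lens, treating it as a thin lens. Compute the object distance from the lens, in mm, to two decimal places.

With m = dᵢ/dₒ and 1/f = 1/dₒ + 1/dᵢ, substituting dᵢ = m·dₒ gives 1/f = (1 + 1/m)/dₒ, hence dₒ = f·(1 + 1/m).
dₒ = 35.12 × (1 + 1/2.074) = 35.12 × 1.48216 ≈ 52.053 mm.

52.05 mm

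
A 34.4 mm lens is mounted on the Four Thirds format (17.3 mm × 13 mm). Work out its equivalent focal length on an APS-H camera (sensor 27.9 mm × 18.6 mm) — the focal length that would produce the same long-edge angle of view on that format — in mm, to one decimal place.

55.5 mm

Equal angle of view means equal width/f ratio, so f₂ = f₁ · (width₂/width₁) = 34.4 × 27.9/17.3.
f₂ = 34.4 × 1.61272 ≈ 55.477 mm.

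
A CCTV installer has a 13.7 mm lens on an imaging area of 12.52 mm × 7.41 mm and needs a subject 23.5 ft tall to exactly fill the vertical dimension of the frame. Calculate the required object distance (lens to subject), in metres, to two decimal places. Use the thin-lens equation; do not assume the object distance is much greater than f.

W: 23.5 ft × 304.8 mm/ft = 7162.80 mm.
Magnification m = h/W = dᵢ/dₒ; combined with 1/f = 1/dₒ + 1/dᵢ this gives dₒ = f·(1 + W/h).
dₒ = 13.7 mm × (1 + 7162.8/7.41) = 13.7 × 967.6396 ≈ 13256.663 mm = 13.2567 m.

13.26 m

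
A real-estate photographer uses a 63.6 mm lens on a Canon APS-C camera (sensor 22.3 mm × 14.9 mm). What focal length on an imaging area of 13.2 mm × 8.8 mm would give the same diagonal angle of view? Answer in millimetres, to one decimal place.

37.6 mm

Sensor diagonal = √(22.3² + 14.9²) = √719.3000 ≈ 26.8198 mm.
Sensor diagonal = √(13.2² + 8.8²) = √251.6800 ≈ 15.8644 mm.
Equal angle of view means equal diagonal/f ratio, so f₂ = f₁ · (diagonal₂/diagonal₁) = 63.6 × 15.8644/26.8198.
f₂ = 63.6 × 0.59152 ≈ 37.621 mm.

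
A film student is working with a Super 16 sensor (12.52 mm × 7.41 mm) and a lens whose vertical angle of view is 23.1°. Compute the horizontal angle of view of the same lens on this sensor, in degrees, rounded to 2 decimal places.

38.10°

From the vertical AOV: f = 7.41 / (2·tan(11.55°)) = 7.41 / 0.40872 ≈ 18.1297 mm.
Horizontal AOV = 2·arctan(12.52 / (2 × 18.1297)) = 2·arctan(0.34529) ≈ 38.0986°.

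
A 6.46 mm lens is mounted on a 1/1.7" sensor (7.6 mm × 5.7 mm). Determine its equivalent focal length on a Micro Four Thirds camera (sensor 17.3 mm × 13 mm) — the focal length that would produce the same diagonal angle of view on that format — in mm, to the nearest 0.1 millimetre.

Sensor diagonal = √(7.6² + 5.7²) = √90.2500 ≈ 9.5000 mm.
Sensor diagonal = √(17.3² + 13²) = √468.2900 ≈ 21.6400 mm.
Equal angle of view means equal diagonal/f ratio, so f₂ = f₁ · (diagonal₂/diagonal₁) = 6.46 × 21.6400/9.5000.
f₂ = 6.46 × 2.27790 ≈ 14.715 mm.

14.7 mm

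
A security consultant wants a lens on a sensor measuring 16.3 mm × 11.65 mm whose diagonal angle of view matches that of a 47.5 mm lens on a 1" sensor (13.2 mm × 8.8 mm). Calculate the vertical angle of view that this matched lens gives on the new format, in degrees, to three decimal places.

Sensor diagonal = √(13.2² + 8.8²) = √251.6800 ≈ 15.8644 mm.
Sensor diagonal = √(16.3² + 11.65²) = √401.4125 ≈ 20.0353 mm.
Equal diagonal AOV ⇒ f₂ = f₁ · 20.0353/15.8644 = 47.5 × 1.26291 ≈ 59.9880 mm.
Vertical AOV on the new format = 2·arctan(11.65 / (2 × 59.9880)) = 2·arctan(0.09710) ≈ 11.0924°.

11.092°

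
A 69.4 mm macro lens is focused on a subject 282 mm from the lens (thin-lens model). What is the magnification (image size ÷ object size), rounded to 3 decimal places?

Thin lens: 1/f = 1/dₒ + 1/dᵢ → 1/dᵢ = 1/69.4 − 1/282 = 0.0108631 mm⁻¹, so dᵢ ≈ 92.0546 mm.
Magnification m = dᵢ/dₒ = 92.0546/282 ≈ 0.32643.

0.326×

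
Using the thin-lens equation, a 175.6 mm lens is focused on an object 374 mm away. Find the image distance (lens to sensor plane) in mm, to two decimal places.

1/dᵢ = 1/f − 1/dₒ = 1/175.6 − 1/374 = 0.0030210 mm⁻¹.
dᵢ = 1/0.0030210 ≈ 331.0202 mm.

331.02 mm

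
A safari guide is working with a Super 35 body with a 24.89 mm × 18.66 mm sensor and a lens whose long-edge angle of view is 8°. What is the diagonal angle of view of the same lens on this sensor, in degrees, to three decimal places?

9.989°

From the long-edge AOV: f = 24.89 / (2·tan(4°)) = 24.89 / 0.13985 ≈ 177.9718 mm.
Sensor diagonal = √(24.89² + 18.66²) = √967.7077 ≈ 31.1080 mm.
Diagonal AOV = 2·arctan(31.1080 / (2 × 177.9718)) = 2·arctan(0.08740) ≈ 9.9894°.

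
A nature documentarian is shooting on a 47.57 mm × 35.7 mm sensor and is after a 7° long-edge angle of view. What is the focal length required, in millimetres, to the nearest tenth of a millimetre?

388.9 mm

From α = 2·arctan(w/2f) we get f = w / (2·tan(α/2)).
With w = 47.57 mm and α/2 = 3.5°, tan(α/2) ≈ 0.06116, so f ≈ 47.57 / 0.12233 ≈ 388.8813 mm.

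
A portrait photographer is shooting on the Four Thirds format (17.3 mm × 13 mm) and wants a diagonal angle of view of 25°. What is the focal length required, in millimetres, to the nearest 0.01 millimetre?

Sensor diagonal = √(17.3² + 13²) = √468.2900 ≈ 21.6400 mm.
From α = 2·arctan(d/2f) we get f = d / (2·tan(α/2)).
With d = 21.6400 mm and α/2 = 12.5°, tan(α/2) ≈ 0.22169, so f ≈ 21.6400 / 0.44339 ≈ 48.8059 mm.

48.81 mm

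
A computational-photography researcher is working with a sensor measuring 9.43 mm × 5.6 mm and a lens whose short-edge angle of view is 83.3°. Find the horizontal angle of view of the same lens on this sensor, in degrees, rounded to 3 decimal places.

112.538°

From the short-edge AOV: f = 5.6 / (2·tan(41.65°)) = 5.6 / 1.77881 ≈ 3.1482 mm.
Horizontal AOV = 2·arctan(9.43 / (2 × 3.1482)) = 2·arctan(1.49769) ≈ 112.5384°.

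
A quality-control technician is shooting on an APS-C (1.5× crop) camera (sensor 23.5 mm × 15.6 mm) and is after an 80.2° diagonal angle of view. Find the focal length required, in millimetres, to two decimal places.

16.75 mm

Sensor diagonal = √(23.5² + 15.6²) = √795.6100 ≈ 28.2066 mm.
From α = 2·arctan(d/2f) we get f = d / (2·tan(α/2)).
With d = 28.2066 mm and α/2 = 40.1°, tan(α/2) ≈ 0.84208, so f ≈ 28.2066 / 1.68416 ≈ 16.7482 mm.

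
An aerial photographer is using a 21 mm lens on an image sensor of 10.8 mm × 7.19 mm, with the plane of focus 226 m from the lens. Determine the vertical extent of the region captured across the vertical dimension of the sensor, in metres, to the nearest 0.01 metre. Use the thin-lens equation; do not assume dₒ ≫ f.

dₒ: 226 m = 226000 mm.
Similar triangles through the lens centre give W/dₒ = h/dᵢ; with 1/f = 1/dₒ + 1/dᵢ this gives W = h·(dₒ − f)/f.
W = 7.19 mm × (226000 − 21) / 21 = 7.19 × 10760.9048 ≈ 77370.905 mm = 77.3709 m.

77.37 m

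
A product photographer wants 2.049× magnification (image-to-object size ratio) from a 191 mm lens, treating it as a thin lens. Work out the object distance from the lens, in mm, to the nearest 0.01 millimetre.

With m = dᵢ/dₒ and 1/f = 1/dₒ + 1/dᵢ, substituting dᵢ = m·dₒ gives 1/f = (1 + 1/m)/dₒ, hence dₒ = f·(1 + 1/m).
dₒ = 191 × (1 + 1/2.049) = 191 × 1.48804 ≈ 284.216 mm.

284.22 mm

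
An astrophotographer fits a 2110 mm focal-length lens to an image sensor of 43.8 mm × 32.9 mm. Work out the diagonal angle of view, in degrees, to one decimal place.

1.5°

Sensor diagonal = √(43.8² + 32.9²) = √3000.8500 ≈ 54.7800 mm.
Angle of view α = 2·arctan(d/2f) with d = 54.7800 mm and f = 2110 mm.
d/2f = 0.01298; arctan(0.01298) ≈ 0.7437°, so α ≈ 1.4874°.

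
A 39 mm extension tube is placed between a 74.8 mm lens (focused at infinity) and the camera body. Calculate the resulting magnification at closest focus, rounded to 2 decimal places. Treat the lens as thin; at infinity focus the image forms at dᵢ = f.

0.52×

The tube moves the image plane from f to f + e, so dᵢ = 74.8 + 39 = 113.8 mm. Focus is achieved when 1/f = 1/dₒ + 1/dᵢ, giving dₒ = 1/(1/f − 1/(f+e)).
Magnification m = dᵢ/dₒ = (f+e)·(1/f − 1/(f+e)) = e/f = 39/74.8 ≈ 0.5214.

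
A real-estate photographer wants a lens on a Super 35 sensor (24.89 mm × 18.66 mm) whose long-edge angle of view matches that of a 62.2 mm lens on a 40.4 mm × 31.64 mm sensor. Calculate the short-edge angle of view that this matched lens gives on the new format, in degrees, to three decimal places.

27.367°

Equal long-edge AOV ⇒ f₂ = f₁ · 24.89/40.4 = 62.2 × 0.61609 ≈ 38.3207 mm.
Short-edge AOV on the new format = 2·arctan(18.66 / (2 × 38.3207)) = 2·arctan(0.24347) ≈ 27.3673°.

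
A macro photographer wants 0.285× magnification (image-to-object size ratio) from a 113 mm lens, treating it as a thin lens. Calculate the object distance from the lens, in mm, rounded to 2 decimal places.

With m = dᵢ/dₒ and 1/f = 1/dₒ + 1/dᵢ, substituting dᵢ = m·dₒ gives 1/f = (1 + 1/m)/dₒ, hence dₒ = f·(1 + 1/m).
dₒ = 113 × (1 + 1/0.285) = 113 × 4.50877 ≈ 509.491 mm.

509.49 mm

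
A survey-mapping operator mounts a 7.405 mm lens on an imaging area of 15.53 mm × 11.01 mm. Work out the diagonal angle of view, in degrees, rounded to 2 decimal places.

104.24°

Sensor diagonal = √(15.53² + 11.01²) = √362.4010 ≈ 19.0368 mm.
Angle of view α = 2·arctan(d/2f) with d = 19.0368 mm and f = 7.405 mm.
d/2f = 1.28540; arctan(1.28540) ≈ 52.1183°, so α ≈ 104.2366°.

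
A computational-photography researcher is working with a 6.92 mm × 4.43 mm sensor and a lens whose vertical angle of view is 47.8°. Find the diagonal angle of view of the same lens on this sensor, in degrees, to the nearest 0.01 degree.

From the vertical AOV: f = 4.43 / (2·tan(23.9°)) = 4.43 / 0.88628 ≈ 4.9984 mm.
Sensor diagonal = √(6.92² + 4.43²) = √67.5113 ≈ 8.2165 mm.
Diagonal AOV = 2·arctan(8.2165 / (2 × 4.9984)) = 2·arctan(0.82191) ≈ 78.8343°.

78.83°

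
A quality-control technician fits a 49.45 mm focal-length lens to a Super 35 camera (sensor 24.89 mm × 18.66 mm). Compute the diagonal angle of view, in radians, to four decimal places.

0.6095 rad

Sensor diagonal = √(24.89² + 18.66²) = √967.7077 ≈ 31.1080 mm.
Angle of view α = 2·arctan(d/2f) with d = 31.1080 mm and f = 49.45 mm.
d/2f = 0.31454; arctan(0.31454) ≈ 0.3047 rad, so α ≈ 0.6095 rad.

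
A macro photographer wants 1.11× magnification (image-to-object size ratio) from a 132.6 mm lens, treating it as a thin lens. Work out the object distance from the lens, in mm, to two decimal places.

With m = dᵢ/dₒ and 1/f = 1/dₒ + 1/dᵢ, substituting dᵢ = m·dₒ gives 1/f = (1 + 1/m)/dₒ, hence dₒ = f·(1 + 1/m).
dₒ = 132.6 × (1 + 1/1.11) = 132.6 × 1.90090 ≈ 252.059 mm.

252.06 mm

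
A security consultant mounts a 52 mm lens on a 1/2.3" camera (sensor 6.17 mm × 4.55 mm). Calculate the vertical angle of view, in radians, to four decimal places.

0.0874 rad

Angle of view α = 2·arctan(h/2f) with h = 4.55 mm and f = 52 mm.
h/2f = 0.04375; arctan(0.04375) ≈ 0.0437 rad, so α ≈ 0.0874 rad.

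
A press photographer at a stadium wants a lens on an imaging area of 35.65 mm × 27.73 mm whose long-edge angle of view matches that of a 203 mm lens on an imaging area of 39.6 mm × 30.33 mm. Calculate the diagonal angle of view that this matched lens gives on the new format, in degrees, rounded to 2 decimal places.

14.09°

Equal long-edge AOV ⇒ f₂ = f₁ · 35.65/39.6 = 203 × 0.90025 ≈ 182.7513 mm.
Sensor diagonal = √(35.65² + 27.73²) = √2039.8754 ≈ 45.1650 mm.
Diagonal AOV on the new format = 2·arctan(45.1650 / (2 × 182.7513)) = 2·arctan(0.12357) ≈ 14.0886°.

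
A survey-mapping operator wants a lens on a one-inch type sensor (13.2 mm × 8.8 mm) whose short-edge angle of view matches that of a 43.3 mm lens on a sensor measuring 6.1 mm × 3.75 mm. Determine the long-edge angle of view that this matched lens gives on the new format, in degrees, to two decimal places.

Equal short-edge AOV ⇒ f₂ = f₁ · 8.8/3.75 = 43.3 × 2.34667 ≈ 101.6107 mm.
Long-edge AOV on the new format = 2·arctan(13.2 / (2 × 101.6107)) = 2·arctan(0.06495) ≈ 7.4327°.

7.43°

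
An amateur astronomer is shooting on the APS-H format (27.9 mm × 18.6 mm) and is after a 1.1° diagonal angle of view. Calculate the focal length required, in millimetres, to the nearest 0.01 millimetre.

1746.51 mm

Sensor diagonal = √(27.9² + 18.6²) = √1124.3700 ≈ 33.5316 mm.
From α = 2·arctan(d/2f) we get f = d / (2·tan(α/2)).
With d = 33.5316 mm and α/2 = 0.55°, tan(α/2) ≈ 0.00960, so f ≈ 33.5316 / 0.01920 ≈ 1746.5106 mm.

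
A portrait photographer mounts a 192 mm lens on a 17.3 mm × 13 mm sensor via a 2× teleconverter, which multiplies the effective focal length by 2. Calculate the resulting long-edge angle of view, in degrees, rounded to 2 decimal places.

Effective focal length f = 192 × 2 = 384 mm.
α = 2·arctan(17.3 / (2 × 384)) = 2·arctan(0.02253) ≈ 2.5809°.

2.58°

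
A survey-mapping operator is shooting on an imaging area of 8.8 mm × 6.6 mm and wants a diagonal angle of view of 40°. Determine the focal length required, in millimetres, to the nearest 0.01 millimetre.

15.11 mm

Sensor diagonal = √(8.8² + 6.6²) = √121.0000 ≈ 11.0000 mm.
From α = 2·arctan(d/2f) we get f = d / (2·tan(α/2)).
With d = 11.0000 mm and α/2 = 20°, tan(α/2) ≈ 0.36397, so f ≈ 11.0000 / 0.72794 ≈ 15.1111 mm.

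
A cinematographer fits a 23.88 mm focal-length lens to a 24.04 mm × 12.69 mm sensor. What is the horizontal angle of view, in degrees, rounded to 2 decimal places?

Angle of view α = 2·arctan(w/2f) with w = 24.04 mm and f = 23.88 mm.
w/2f = 0.50335; arctan(0.50335) ≈ 26.7184°, so α ≈ 53.4368°.

53.44°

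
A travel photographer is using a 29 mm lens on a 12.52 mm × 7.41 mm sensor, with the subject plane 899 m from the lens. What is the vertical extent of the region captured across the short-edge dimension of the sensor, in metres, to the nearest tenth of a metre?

dₒ: 899 m = 899000 mm.
Similar triangles through the lens centre give W/dₒ = h/dᵢ; with 1/f = 1/dₒ + 1/dᵢ this gives W = h·(dₒ − f)/f.
W = 7.41 mm × (899000 − 29) / 29 = 7.41 × 30999.0000 ≈ 229702.590 mm = 229.703 m.

229.7 m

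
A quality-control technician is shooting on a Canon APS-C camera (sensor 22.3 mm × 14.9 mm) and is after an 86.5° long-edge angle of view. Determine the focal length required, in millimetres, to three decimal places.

From α = 2·arctan(w/2f) we get f = w / (2·tan(α/2)).
With w = 22.3 mm and α/2 = 43.25°, tan(α/2) ≈ 0.94071, so f ≈ 22.3 / 1.88141 ≈ 11.8528 mm.

11.853 mm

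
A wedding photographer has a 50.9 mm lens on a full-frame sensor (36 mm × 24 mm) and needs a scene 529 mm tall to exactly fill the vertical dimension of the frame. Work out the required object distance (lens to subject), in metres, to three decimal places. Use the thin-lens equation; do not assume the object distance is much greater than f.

1.173 m

Magnification m = h/W = dᵢ/dₒ; combined with 1/f = 1/dₒ + 1/dᵢ this gives dₒ = f·(1 + W/h).
dₒ = 50.9 mm × (1 + 529/24) = 50.9 × 23.0417 ≈ 1172.821 mm = 1.17282 m.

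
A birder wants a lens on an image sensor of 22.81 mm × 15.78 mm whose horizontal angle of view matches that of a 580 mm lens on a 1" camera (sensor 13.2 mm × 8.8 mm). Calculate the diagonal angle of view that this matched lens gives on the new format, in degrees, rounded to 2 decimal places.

1.59°

Equal horizontal AOV ⇒ f₂ = f₁ · 22.81/13.2 = 580 × 1.72803 ≈ 1002.2576 mm.
Sensor diagonal = √(22.81² + 15.78²) = √769.3045 ≈ 27.7363 mm.
Diagonal AOV on the new format = 2·arctan(27.7363 / (2 × 1002.2576)) = 2·arctan(0.01384) ≈ 1.5855°.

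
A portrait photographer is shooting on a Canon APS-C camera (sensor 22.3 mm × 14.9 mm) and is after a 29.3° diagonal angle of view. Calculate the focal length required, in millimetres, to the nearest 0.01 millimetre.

Sensor diagonal = √(22.3² + 14.9²) = √719.3000 ≈ 26.8198 mm.
From α = 2·arctan(d/2f) we get f = d / (2·tan(α/2)).
With d = 26.8198 mm and α/2 = 14.65°, tan(α/2) ≈ 0.26141, so f ≈ 26.8198 / 0.52283 ≈ 51.2978 mm.

51.30 mm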